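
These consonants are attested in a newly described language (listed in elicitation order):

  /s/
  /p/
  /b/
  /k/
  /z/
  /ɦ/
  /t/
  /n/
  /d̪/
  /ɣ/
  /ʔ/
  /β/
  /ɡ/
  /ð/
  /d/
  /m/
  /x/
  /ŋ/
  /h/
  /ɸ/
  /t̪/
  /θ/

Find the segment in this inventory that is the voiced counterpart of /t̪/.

/t̪/ is a voiceless dental stop.
The voiced counterpart is a voiced dental stop — in this inventory, /d̪/.

/d̪/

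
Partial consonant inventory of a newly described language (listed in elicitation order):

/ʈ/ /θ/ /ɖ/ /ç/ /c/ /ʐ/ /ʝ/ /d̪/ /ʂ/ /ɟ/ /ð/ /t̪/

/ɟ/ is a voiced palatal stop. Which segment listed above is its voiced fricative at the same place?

The voiced fricative at the same place is a voiced palatal fricative — in this inventory, /ʝ/.

/ʝ/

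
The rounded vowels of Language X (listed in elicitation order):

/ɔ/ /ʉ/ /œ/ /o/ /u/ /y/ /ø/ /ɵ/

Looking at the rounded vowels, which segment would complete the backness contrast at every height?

high: front /y/, central /ʉ/, back /u/.
high-mid: front /ø/, central /ɵ/, back /o/.
low-mid: front /œ/, central —, back /ɔ/.
The low-mid row has no central member, so the gap is the low-mid central rounded vowel /ɞ/.

/ɞ/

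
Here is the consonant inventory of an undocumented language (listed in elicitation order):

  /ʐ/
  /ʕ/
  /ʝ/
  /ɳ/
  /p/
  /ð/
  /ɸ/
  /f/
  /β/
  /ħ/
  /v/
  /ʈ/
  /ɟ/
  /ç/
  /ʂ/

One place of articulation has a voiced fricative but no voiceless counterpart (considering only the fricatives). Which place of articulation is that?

Voiceless: /ɸ/ (bilabial), /f/ (labiodental), /ʂ/ (retroflex), /ç/ (palatal), /ħ/ (pharyngeal).
Voiced: /β/ (bilabial), /v/ (labiodental), /ð/ (dental), /ʐ/ (retroflex), /ʝ/ (palatal), /ʕ/ (pharyngeal).
Every place of articulation has a voiceless member except dental, where /θ/ would be expected.

dental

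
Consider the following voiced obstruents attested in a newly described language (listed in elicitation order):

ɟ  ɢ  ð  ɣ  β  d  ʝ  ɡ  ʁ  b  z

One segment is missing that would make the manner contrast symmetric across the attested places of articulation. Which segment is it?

bilabial: stop /b/, fricative /β/.
dental: stop —, fricative /ð/.
alveolar: stop /d/, fricative /z/.
palatal: stop /ɟ/, fricative /ʝ/.
velar: stop /ɡ/, fricative /ɣ/.
uvular: stop /ɢ/, fricative /ʁ/.
The dental row has no stop member, so the gap is the dental stop /d̪/.

/d̪/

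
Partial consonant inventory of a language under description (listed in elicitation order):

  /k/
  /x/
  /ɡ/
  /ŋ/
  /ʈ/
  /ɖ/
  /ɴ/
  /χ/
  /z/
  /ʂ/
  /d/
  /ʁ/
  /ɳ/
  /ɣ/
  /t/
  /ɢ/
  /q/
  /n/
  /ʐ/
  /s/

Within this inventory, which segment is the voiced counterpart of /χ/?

/χ/ is a voiceless uvular fricative.
The voiced counterpart is a voiced uvular fricative — in this inventory, /ʁ/.

/ʁ/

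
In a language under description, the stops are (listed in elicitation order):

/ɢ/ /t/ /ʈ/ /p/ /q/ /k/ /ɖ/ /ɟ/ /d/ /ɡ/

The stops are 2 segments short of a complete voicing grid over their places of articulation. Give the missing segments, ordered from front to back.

Voiceless: /p/ (bilabial), /t/ (alveolar), /ʈ/ (retroflex), /k/ (velar), /q/ (uvular).
Voiced: /d/ (alveolar), /ɖ/ (retroflex), /ɟ/ (palatal), /ɡ/ (velar), /ɢ/ (uvular).
Gaps, from front to back: bilabial lacks voiced (/b/); palatal lacks voiceless (/c/).

/b/, /c/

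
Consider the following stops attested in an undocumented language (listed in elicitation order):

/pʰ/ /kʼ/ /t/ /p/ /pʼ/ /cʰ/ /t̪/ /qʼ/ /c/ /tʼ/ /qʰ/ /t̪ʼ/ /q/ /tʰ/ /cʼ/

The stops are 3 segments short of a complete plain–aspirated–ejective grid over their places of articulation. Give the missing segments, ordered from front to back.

/t̪ʰ/, /k/, /kʰ/

Plain: /p/ (bilabial), /t̪/ (dental), /t/ (alveolar), /c/ (palatal), /q/ (uvular).
Aspirated: /pʰ/ (bilabial), /tʰ/ (alveolar), /cʰ/ (palatal), /qʰ/ (uvular).
Ejective: /pʼ/ (bilabial), /t̪ʼ/ (dental), /tʼ/ (alveolar), /cʼ/ (palatal), /kʼ/ (velar), /qʼ/ (uvular).
Gaps, from front to back: dental lacks aspirated (/t̪ʰ/); velar lacks plain (/k/); velar lacks aspirated (/kʰ/).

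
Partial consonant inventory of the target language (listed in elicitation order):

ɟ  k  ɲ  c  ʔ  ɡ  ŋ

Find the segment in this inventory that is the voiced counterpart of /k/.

/k/ is a voiceless velar stop.
The voiced counterpart is a voiced velar stop — in this inventory, /ɡ/.

/ɡ/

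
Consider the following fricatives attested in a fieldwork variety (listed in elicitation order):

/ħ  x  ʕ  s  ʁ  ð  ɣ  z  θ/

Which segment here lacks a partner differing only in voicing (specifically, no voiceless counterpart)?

Dental: /θ/ ~ /ð/
Alveolar: /s/ ~ /z/
Velar: /x/ ~ /ɣ/
Pharyngeal: /ħ/ ~ /ʕ/
Uvular: only /ʁ/ (voiced); no voiceless partner.
So /ʁ/ is the unpaired segment.

/ʁ/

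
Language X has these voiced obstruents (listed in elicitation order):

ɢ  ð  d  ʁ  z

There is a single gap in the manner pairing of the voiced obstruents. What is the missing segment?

Stop: /d/ (alveolar), /ɢ/ (uvular).
Fricative: /ð/ (dental), /z/ (alveolar), /ʁ/ (uvular).
The dental row has no stop member, so the gap is the dental stop /d̪/.

/d̪/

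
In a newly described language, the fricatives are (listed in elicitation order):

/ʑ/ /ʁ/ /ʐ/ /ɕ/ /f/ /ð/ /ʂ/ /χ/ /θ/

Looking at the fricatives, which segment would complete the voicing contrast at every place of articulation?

/v/

Voiceless: /f/ (labiodental), /θ/ (dental), /ʂ/ (retroflex), /ɕ/ (alveolo-palatal), /χ/ (uvular).
Voiced: /ð/ (dental), /ʐ/ (retroflex), /ʑ/ (alveolo-palatal), /ʁ/ (uvular).
The labiodental row has no voiced member, so the gap is the voiced labiodental fricative /v/.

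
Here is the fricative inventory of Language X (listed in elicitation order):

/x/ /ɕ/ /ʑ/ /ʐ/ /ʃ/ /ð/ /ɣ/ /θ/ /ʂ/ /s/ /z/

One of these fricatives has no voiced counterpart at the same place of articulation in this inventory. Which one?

/ʃ/

Dental: /θ/ ~ /ð/
Alveolar: /s/ ~ /z/
Retroflex: /ʂ/ ~ /ʐ/
Alveolo-palatal: /ɕ/ ~ /ʑ/
Velar: /x/ ~ /ɣ/
Postalveolar: only /ʃ/ (voiceless); no voiced partner.
So /ʃ/ is the unpaired segment.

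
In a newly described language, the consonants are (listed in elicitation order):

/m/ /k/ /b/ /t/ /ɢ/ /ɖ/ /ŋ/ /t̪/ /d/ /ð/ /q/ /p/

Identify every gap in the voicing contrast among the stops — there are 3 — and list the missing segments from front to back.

/d̪/, /ʈ/, /ɡ/

Voiceless: /p/ (bilabial), /t̪/ (dental), /t/ (alveolar), /k/ (velar), /q/ (uvular).
Voiced: /b/ (bilabial), /d/ (alveolar), /ɖ/ (retroflex), /ɢ/ (uvular).
Gaps, from front to back: dental lacks voiced (/d̪/); retroflex lacks voiceless (/ʈ/); velar lacks voiced (/ɡ/).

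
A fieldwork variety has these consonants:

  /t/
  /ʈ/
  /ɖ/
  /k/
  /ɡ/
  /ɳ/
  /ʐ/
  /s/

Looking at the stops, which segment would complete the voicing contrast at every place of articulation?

/d/

place of articulation  voiceless  voiced  
alveolar          t         —       
retroflex         ʈ         ɖ       
velar             k         ɡ       
The alveolar row has no voiced member, so the gap is the voiced alveolar stop /d/.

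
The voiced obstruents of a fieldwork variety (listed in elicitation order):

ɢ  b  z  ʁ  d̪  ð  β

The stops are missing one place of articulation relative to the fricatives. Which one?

alveolar

bilabial: stop /b/, fricative /β/.
dental: stop /d̪/, fricative /ð/.
alveolar: stop —, fricative /z/.
uvular: stop /ɢ/, fricative /ʁ/.
Every place of articulation has a stop member except alveolar, where /d/ would be expected.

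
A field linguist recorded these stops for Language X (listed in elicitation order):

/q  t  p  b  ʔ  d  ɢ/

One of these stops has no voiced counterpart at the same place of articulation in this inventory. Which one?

/ʔ/

Bilabial: /p/ ~ /b/
Alveolar: /t/ ~ /d/
Uvular: /q/ ~ /ɢ/
Glottal: only /ʔ/ (voiceless); no voiced partner.
So /ʔ/ is the unpaired segment.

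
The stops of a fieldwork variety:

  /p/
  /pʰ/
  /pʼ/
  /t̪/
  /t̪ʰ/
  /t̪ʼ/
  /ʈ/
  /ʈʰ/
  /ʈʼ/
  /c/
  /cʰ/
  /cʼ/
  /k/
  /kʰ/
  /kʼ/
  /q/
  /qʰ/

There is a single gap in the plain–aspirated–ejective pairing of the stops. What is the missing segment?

bilabial: plain /p/, aspirated /pʰ/, ejective /pʼ/.
dental: plain /t̪/, aspirated /t̪ʰ/, ejective /t̪ʼ/.
retroflex: plain /ʈ/, aspirated /ʈʰ/, ejective /ʈʼ/.
palatal: plain /c/, aspirated /cʰ/, ejective /cʼ/.
velar: plain /k/, aspirated /kʰ/, ejective /kʼ/.
uvular: plain /q/, aspirated /qʰ/, ejective —.
The uvular row has no ejective member, so the gap is the ejective uvular stop /qʼ/.

/qʼ/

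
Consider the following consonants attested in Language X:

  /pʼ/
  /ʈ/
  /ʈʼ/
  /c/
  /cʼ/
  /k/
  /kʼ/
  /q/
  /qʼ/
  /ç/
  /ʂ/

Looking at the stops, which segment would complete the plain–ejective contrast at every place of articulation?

/p/

place of articulation  plain     ejective
bilabial          —         pʼ      
retroflex         ʈ         ʈʼ      
palatal           c         cʼ      
velar             k         kʼ      
uvular            q         qʼ      
The bilabial row has no plain member, so the gap is the plain bilabial stop /p/.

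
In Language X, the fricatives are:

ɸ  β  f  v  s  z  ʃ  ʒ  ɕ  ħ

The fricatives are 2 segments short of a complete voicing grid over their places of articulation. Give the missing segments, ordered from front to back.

Voiceless: /ɸ/ (bilabial), /f/ (labiodental), /s/ (alveolar), /ʃ/ (postalveolar), /ɕ/ (alveolo-palatal), /ħ/ (pharyngeal).
Voiced: /β/ (bilabial), /v/ (labiodental), /z/ (alveolar), /ʒ/ (postalveolar).
Gaps, from front to back: alveolo-palatal lacks voiced (/ʑ/); pharyngeal lacks voiced (/ʕ/).

/ʑ/, /ʕ/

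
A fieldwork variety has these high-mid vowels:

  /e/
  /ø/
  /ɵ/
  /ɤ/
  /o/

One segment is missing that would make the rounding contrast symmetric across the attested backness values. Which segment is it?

Unrounded: /e/ (front), /ɤ/ (back).
Rounded: /ø/ (front), /ɵ/ (central), /o/ (back).
The central row has no unrounded member, so the gap is the central unrounded vowel /ɘ/.

/ɘ/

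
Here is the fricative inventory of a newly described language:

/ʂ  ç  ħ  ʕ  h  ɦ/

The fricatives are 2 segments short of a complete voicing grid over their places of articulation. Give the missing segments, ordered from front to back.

/ʐ/, /ʝ/

place of articulation  voiceless  voiced  
retroflex         ʂ         —       
palatal           ç         —       
pharyngeal        ħ         ʕ       
glottal           h         ɦ       
Gaps, from front to back: retroflex lacks voiced (/ʐ/); palatal lacks voiced (/ʝ/).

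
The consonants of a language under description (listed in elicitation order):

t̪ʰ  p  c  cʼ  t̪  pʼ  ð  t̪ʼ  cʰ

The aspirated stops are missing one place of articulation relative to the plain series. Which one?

bilabial

place of articulation  plain     aspirated  ejective
bilabial          p         —         pʼ      
dental            t̪        t̪ʰ       t̪ʼ     
palatal           c         cʰ        cʼ      
Every place of articulation has an aspirated member except bilabial, where /pʰ/ would be expected.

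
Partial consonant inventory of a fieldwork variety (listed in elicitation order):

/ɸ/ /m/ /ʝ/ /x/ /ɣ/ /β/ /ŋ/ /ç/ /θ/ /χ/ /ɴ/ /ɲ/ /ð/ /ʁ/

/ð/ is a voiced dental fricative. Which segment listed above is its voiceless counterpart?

The voiceless counterpart is a voiceless dental fricative — in this inventory, /θ/.

/θ/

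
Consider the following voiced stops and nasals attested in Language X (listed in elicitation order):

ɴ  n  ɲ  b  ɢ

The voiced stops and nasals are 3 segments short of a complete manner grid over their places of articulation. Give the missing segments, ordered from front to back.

/m/, /d/, /ɟ/

Oral stop: /b/ (bilabial), /ɢ/ (uvular).
Nasal: /n/ (alveolar), /ɲ/ (palatal), /ɴ/ (uvular).
Gaps, from front to back: bilabial lacks nasal (/m/); alveolar lacks oral stop (/d/); palatal lacks oral stop (/ɟ/).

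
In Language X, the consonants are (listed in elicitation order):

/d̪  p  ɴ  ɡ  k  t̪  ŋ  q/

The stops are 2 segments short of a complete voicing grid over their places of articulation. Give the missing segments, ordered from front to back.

bilabial: voiceless /p/, voiced —.
dental: voiceless /t̪/, voiced /d̪/.
velar: voiceless /k/, voiced /ɡ/.
uvular: voiceless /q/, voiced —.
Gaps, from front to back: bilabial lacks voiced (/b/); uvular lacks voiced (/ɢ/).

/b/, /ɢ/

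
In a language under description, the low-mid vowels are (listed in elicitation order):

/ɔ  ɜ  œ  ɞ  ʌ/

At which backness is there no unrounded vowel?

front

backness          unrounded  rounded 
front             —         œ       
central           ɜ         ɞ       
back              ʌ         ɔ       
Every backness has an unrounded member except front, where /ɛ/ would be expected.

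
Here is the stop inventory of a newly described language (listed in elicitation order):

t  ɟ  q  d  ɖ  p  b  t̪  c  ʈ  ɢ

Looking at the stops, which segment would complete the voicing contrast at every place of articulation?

place of articulation  voiceless  voiced  
bilabial          p         b       
dental            t̪        —       
alveolar          t         d       
retroflex         ʈ         ɖ       
palatal           c         ɟ       
uvular            q         ɢ       
The dental row has no voiced member, so the gap is the voiced dental stop /d̪/.

/d̪/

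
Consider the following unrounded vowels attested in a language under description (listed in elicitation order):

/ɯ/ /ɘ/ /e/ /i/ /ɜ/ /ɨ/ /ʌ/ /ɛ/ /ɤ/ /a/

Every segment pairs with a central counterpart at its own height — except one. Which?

/a/

High: /i/ ~ /ɨ/ ~ /ɯ/
High-mid: /e/ ~ /ɘ/ ~ /ɤ/
Low-mid: /ɛ/ ~ /ɜ/ ~ /ʌ/
Low: only /a/ (front); no central partner.
So /a/ is the unpaired segment.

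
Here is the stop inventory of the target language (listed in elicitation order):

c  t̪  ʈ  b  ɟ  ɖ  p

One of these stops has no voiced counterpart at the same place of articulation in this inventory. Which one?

Bilabial: /p/ ~ /b/
Retroflex: /ʈ/ ~ /ɖ/
Palatal: /c/ ~ /ɟ/
Dental: only /t̪/ (voiceless); no voiced partner.
So /t̪/ is the unpaired segment.

/t̪/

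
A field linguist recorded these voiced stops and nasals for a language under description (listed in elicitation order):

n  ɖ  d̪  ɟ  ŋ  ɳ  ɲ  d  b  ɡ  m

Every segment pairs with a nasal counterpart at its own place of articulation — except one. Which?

Bilabial: /b/ ~ /m/
Alveolar: /d/ ~ /n/
Retroflex: /ɖ/ ~ /ɳ/
Palatal: /ɟ/ ~ /ɲ/
Velar: /ɡ/ ~ /ŋ/
Dental: only /d̪/ (oral stop); no nasal partner.
So /d̪/ is the unpaired segment.

/d̪/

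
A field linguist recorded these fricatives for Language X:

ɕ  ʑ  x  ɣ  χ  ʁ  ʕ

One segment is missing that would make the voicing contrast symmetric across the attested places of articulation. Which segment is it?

/ħ/

alveolo-palatal: voiceless /ɕ/, voiced /ʑ/.
velar: voiceless /x/, voiced /ɣ/.
uvular: voiceless /χ/, voiced /ʁ/.
pharyngeal: voiceless —, voiced /ʕ/.
The pharyngeal row has no voiceless member, so the gap is the voiceless pharyngeal fricative /ħ/.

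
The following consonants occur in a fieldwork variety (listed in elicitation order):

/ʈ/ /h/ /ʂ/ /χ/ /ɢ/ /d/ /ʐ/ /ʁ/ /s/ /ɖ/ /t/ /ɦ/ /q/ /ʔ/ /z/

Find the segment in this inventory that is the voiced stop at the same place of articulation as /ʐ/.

/ɖ/

/ʐ/ is a voiced retroflex fricative.
The voiced stop at the same place is a voiced retroflex stop — in this inventory, /ɖ/.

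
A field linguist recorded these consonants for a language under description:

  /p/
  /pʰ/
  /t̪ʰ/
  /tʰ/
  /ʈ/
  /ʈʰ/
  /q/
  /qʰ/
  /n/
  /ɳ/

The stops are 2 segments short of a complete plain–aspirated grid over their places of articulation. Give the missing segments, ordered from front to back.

bilabial: plain /p/, aspirated /pʰ/.
dental: plain —, aspirated /t̪ʰ/.
alveolar: plain —, aspirated /tʰ/.
retroflex: plain /ʈ/, aspirated /ʈʰ/.
uvular: plain /q/, aspirated /qʰ/.
Gaps, from front to back: dental lacks plain (/t̪/); alveolar lacks plain (/t/).

/t̪/, /t/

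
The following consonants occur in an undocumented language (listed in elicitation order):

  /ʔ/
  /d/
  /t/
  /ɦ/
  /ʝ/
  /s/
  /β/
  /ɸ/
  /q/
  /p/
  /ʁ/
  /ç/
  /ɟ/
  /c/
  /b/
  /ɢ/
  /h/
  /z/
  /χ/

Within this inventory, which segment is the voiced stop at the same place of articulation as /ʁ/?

/ɢ/

/ʁ/ is a voiced uvular fricative.
The voiced stop at the same place is a voiced uvular stop — in this inventory, /ɢ/.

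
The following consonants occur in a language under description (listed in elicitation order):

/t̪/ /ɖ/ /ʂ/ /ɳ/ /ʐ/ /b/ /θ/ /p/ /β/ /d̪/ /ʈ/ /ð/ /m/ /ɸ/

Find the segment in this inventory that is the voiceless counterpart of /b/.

/p/

/b/ is a voiced bilabial stop.
The voiceless counterpart is a voiceless bilabial stop — in this inventory, /p/.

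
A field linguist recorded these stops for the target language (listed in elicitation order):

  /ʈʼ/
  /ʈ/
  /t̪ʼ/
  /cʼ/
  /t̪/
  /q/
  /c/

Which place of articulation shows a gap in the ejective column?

uvular

place of articulation  plain     ejective
dental            t̪        t̪ʼ     
retroflex         ʈ         ʈʼ      
palatal           c         cʼ      
uvular            q         —       
Every place of articulation has an ejective member except uvular, where /qʼ/ would be expected.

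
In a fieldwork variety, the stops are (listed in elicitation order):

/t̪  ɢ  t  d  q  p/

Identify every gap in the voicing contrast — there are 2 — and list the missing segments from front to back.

/b/, /d̪/

bilabial: voiceless /p/, voiced —.
dental: voiceless /t̪/, voiced —.
alveolar: voiceless /t/, voiced /d/.
uvular: voiceless /q/, voiced /ɢ/.
Gaps, from front to back: bilabial lacks voiced (/b/); dental lacks voiced (/d̪/).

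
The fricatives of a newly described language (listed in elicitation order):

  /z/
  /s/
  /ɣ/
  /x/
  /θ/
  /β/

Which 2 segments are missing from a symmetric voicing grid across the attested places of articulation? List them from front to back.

bilabial: voiceless —, voiced /β/.
dental: voiceless /θ/, voiced —.
alveolar: voiceless /s/, voiced /z/.
velar: voiceless /x/, voiced /ɣ/.
Gaps, from front to back: bilabial lacks voiceless (/ɸ/); dental lacks voiced (/ð/).

/ɸ/, /ð/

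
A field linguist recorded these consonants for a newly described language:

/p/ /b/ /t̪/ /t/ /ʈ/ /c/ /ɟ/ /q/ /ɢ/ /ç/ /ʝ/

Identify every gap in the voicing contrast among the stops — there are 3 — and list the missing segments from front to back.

place of articulation  voiceless  voiced  
bilabial          p         b       
dental            t̪        —       
alveolar          t         —       
retroflex         ʈ         —       
palatal           c         ɟ       
uvular            q         ɢ       
Gaps, from front to back: dental lacks voiced (/d̪/); alveolar lacks voiced (/d/); retroflex lacks voiced (/ɖ/).

/d̪/, /d/, /ɖ/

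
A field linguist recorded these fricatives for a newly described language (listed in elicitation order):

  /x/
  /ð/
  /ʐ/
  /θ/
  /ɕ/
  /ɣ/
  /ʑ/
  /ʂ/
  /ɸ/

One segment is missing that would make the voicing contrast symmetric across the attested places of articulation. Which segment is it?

/β/

Voiceless: /ɸ/ (bilabial), /θ/ (dental), /ʂ/ (retroflex), /ɕ/ (alveolo-palatal), /x/ (velar).
Voiced: /ð/ (dental), /ʐ/ (retroflex), /ʑ/ (alveolo-palatal), /ɣ/ (velar).
The bilabial row has no voiced member, so the gap is the voiced bilabial fricative /β/.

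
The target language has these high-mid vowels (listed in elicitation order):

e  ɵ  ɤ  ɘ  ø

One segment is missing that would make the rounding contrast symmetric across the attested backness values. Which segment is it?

/o/

Unrounded: /e/ (front), /ɘ/ (central), /ɤ/ (back).
Rounded: /ø/ (front), /ɵ/ (central).
The back row has no rounded member, so the gap is the back rounded vowel /o/.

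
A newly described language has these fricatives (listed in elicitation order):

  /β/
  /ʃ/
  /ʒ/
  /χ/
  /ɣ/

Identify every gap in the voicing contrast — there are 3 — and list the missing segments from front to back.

place of articulation  voiceless  voiced  
bilabial          —         β       
postalveolar      ʃ         ʒ       
velar             —         ɣ       
uvular            χ         —       
Gaps, from front to back: bilabial lacks voiceless (/ɸ/); velar lacks voiceless (/x/); uvular lacks voiced (/ʁ/).

/ɸ/, /x/, /ʁ/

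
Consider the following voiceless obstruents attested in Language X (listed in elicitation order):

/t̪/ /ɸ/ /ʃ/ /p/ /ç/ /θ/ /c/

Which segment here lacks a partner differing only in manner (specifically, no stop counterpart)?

Bilabial: /p/ ~ /ɸ/
Dental: /t̪/ ~ /θ/
Palatal: /c/ ~ /ç/
Postalveolar: only /ʃ/ (fricative); no stop partner.
So /ʃ/ is the unpaired segment.

/ʃ/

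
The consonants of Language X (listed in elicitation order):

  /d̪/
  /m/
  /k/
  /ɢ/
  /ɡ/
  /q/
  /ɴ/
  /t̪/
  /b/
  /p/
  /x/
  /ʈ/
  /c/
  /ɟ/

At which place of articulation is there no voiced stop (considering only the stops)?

place of articulation  voiceless  voiced  
bilabial          p         b       
dental            t̪        d̪      
retroflex         ʈ         —       
palatal           c         ɟ       
velar             k         ɡ       
uvular            q         ɢ       
Every place of articulation has a voiced member except retroflex, where /ɖ/ would be expected.

retroflex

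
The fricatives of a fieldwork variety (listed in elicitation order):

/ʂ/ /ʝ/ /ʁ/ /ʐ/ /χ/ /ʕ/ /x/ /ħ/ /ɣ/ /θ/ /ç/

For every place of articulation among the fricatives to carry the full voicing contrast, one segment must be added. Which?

place of articulation  voiceless  voiced  
dental            θ         —       
retroflex         ʂ         ʐ       
palatal           ç         ʝ       
velar             x         ɣ       
uvular            χ         ʁ       
pharyngeal        ħ         ʕ       
The dental row has no voiced member, so the gap is the voiced dental fricative /ð/.

/ð/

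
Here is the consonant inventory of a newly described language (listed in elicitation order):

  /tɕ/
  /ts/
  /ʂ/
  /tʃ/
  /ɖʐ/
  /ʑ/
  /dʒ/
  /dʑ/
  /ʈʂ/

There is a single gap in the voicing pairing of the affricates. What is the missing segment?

alveolar: voiceless /ts/, voiced —.
postalveolar: voiceless /tʃ/, voiced /dʒ/.
retroflex: voiceless /ʈʂ/, voiced /ɖʐ/.
alveolo-palatal: voiceless /tɕ/, voiced /dʑ/.
The alveolar row has no voiced member, so the gap is the voiced alveolar affricate /dz/.

/dz/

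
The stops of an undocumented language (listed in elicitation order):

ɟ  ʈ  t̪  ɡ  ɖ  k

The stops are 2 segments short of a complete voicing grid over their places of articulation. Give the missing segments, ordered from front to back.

/d̪/, /c/

place of articulation  voiceless  voiced  
dental            t̪        —       
retroflex         ʈ         ɖ       
palatal           —         ɟ       
velar             k         ɡ       
Gaps, from front to back: dental lacks voiced (/d̪/); palatal lacks voiceless (/c/).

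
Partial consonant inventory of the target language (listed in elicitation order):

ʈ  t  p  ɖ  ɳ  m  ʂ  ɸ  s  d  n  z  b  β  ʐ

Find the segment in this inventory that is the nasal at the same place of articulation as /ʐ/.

/ʐ/ is a voiced retroflex fricative.
The nasal at the same place is a retroflex nasal — in this inventory, /ɳ/.

/ɳ/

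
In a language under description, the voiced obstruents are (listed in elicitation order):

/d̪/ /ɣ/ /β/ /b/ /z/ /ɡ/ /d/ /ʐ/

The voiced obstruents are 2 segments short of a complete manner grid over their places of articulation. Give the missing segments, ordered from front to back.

/ð/, /ɖ/

place of articulation  stop      fricative
bilabial          b         β       
dental            d̪        —       
alveolar          d         z       
retroflex         —         ʐ       
velar             ɡ         ɣ       
Gaps, from front to back: dental lacks fricative (/ð/); retroflex lacks stop (/ɖ/).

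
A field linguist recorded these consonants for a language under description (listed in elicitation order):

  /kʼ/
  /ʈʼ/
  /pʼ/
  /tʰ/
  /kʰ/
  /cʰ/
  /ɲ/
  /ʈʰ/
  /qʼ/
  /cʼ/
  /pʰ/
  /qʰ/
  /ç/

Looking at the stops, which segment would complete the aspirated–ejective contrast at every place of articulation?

/tʼ/

place of articulation  aspirated  ejective
bilabial          pʰ        pʼ      
alveolar          tʰ        —       
retroflex         ʈʰ        ʈʼ      
palatal           cʰ        cʼ      
velar             kʰ        kʼ      
uvular            qʰ        qʼ      
The alveolar row has no ejective member, so the gap is the ejective alveolar stop /tʼ/.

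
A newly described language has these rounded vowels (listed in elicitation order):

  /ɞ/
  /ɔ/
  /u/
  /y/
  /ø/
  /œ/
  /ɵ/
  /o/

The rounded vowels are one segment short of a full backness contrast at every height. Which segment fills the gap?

Front: /y/ (high), /ø/ (high-mid), /œ/ (low-mid).
Central: /ɵ/ (high-mid), /ɞ/ (low-mid).
Back: /u/ (high), /o/ (high-mid), /ɔ/ (low-mid).
The high row has no central member, so the gap is the high central rounded vowel /ʉ/.

/ʉ/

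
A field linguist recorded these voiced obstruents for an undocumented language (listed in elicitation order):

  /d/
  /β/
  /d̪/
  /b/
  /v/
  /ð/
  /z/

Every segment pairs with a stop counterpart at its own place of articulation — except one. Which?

Bilabial: /b/ ~ /β/
Dental: /d̪/ ~ /ð/
Alveolar: /d/ ~ /z/
Labiodental: only /v/ (fricative); no stop partner.
So /v/ is the unpaired segment.

/v/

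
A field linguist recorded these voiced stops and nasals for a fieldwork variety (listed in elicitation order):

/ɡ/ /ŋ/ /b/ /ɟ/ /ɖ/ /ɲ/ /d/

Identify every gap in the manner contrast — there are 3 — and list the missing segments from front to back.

/m/, /n/, /ɳ/

Oral stop: /b/ (bilabial), /d/ (alveolar), /ɖ/ (retroflex), /ɟ/ (palatal), /ɡ/ (velar).
Nasal: /ɲ/ (palatal), /ŋ/ (velar).
Gaps, from front to back: bilabial lacks nasal (/m/); alveolar lacks nasal (/n/); retroflex lacks nasal (/ɳ/).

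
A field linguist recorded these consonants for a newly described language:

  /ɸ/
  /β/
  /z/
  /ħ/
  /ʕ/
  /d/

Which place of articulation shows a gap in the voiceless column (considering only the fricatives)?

Voiceless: /ɸ/ (bilabial), /ħ/ (pharyngeal).
Voiced: /β/ (bilabial), /z/ (alveolar), /ʕ/ (pharyngeal).
Every place of articulation has a voiceless member except alveolar, where /s/ would be expected.

alveolar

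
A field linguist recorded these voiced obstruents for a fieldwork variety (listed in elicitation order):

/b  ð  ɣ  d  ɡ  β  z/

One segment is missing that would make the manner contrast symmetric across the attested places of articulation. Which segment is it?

bilabial: stop /b/, fricative /β/.
dental: stop —, fricative /ð/.
alveolar: stop /d/, fricative /z/.
velar: stop /ɡ/, fricative /ɣ/.
The dental row has no stop member, so the gap is the dental stop /d̪/.

/d̪/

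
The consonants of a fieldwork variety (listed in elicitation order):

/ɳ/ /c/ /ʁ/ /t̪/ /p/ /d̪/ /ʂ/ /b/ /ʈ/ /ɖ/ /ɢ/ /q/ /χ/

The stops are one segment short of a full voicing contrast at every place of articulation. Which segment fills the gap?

/ɟ/

bilabial: voiceless /p/, voiced /b/.
dental: voiceless /t̪/, voiced /d̪/.
retroflex: voiceless /ʈ/, voiced /ɖ/.
palatal: voiceless /c/, voiced —.
uvular: voiceless /q/, voiced /ɢ/.
The palatal row has no voiced member, so the gap is the voiced palatal stop /ɟ/.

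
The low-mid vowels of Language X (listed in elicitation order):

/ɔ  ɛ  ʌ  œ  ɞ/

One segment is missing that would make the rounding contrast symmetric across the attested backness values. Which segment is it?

backness          unrounded  rounded 
front             ɛ         œ       
central           —         ɞ       
back              ʌ         ɔ       
The central row has no unrounded member, so the gap is the central unrounded vowel /ɜ/.

/ɜ/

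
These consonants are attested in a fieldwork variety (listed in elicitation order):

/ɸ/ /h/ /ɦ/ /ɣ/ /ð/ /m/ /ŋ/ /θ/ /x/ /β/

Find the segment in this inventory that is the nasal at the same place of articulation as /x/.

/x/ is a voiceless velar fricative.
The nasal at the same place is a velar nasal — in this inventory, /ŋ/.

/ŋ/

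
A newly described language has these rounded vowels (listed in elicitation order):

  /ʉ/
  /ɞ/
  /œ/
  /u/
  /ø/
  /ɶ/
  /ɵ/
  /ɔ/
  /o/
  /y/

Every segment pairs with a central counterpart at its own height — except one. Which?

/ɶ/

High: /y/ ~ /ʉ/ ~ /u/
High-mid: /ø/ ~ /ɵ/ ~ /o/
Low-mid: /œ/ ~ /ɞ/ ~ /ɔ/
Low: only /ɶ/ (front); no central partner.
So /ɶ/ is the unpaired segment.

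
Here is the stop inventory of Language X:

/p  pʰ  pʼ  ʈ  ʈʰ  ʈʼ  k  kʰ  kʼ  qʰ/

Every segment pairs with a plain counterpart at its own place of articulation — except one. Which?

/qʰ/

Bilabial: /p/ ~ /pʰ/ ~ /pʼ/
Retroflex: /ʈ/ ~ /ʈʰ/ ~ /ʈʼ/
Velar: /k/ ~ /kʰ/ ~ /kʼ/
Uvular: only /qʰ/ (aspirated); no plain partner.
So /qʰ/ is the unpaired segment.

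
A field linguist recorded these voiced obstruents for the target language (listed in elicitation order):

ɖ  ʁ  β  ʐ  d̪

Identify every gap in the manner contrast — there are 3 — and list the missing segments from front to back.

/b/, /ð/, /ɢ/

bilabial: stop —, fricative /β/.
dental: stop /d̪/, fricative —.
retroflex: stop /ɖ/, fricative /ʐ/.
uvular: stop —, fricative /ʁ/.
Gaps, from front to back: bilabial lacks stop (/b/); dental lacks fricative (/ð/); uvular lacks stop (/ɢ/).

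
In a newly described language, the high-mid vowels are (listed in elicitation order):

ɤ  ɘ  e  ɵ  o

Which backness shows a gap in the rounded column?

Unrounded: /e/ (front), /ɘ/ (central), /ɤ/ (back).
Rounded: /ɵ/ (central), /o/ (back).
Every backness has a rounded member except front, where /ø/ would be expected.

front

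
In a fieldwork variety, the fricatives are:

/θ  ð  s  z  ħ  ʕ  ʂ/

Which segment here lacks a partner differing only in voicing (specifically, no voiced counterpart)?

/ʂ/

Dental: /θ/ ~ /ð/
Alveolar: /s/ ~ /z/
Pharyngeal: /ħ/ ~ /ʕ/
Retroflex: only /ʂ/ (voiceless); no voiced partner.
So /ʂ/ is the unpaired segment.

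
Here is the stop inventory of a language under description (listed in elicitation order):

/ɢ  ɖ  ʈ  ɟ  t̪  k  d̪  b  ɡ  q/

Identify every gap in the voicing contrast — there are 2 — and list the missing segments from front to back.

/p/, /c/

bilabial: voiceless —, voiced /b/.
dental: voiceless /t̪/, voiced /d̪/.
retroflex: voiceless /ʈ/, voiced /ɖ/.
palatal: voiceless —, voiced /ɟ/.
velar: voiceless /k/, voiced /ɡ/.
uvular: voiceless /q/, voiced /ɢ/.
Gaps, from front to back: bilabial lacks voiceless (/p/); palatal lacks voiceless (/c/).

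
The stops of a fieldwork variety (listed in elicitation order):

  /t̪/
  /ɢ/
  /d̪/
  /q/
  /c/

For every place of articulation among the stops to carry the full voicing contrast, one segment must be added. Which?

/ɟ/

dental: voiceless /t̪/, voiced /d̪/.
palatal: voiceless /c/, voiced —.
uvular: voiceless /q/, voiced /ɢ/.
The palatal row has no voiced member, so the gap is the voiced palatal stop /ɟ/.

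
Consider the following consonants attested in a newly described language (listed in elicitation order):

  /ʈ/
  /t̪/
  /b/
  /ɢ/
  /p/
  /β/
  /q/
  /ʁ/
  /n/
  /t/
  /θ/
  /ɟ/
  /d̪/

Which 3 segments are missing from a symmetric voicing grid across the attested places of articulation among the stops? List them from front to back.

bilabial: voiceless /p/, voiced /b/.
dental: voiceless /t̪/, voiced /d̪/.
alveolar: voiceless /t/, voiced —.
retroflex: voiceless /ʈ/, voiced —.
palatal: voiceless —, voiced /ɟ/.
uvular: voiceless /q/, voiced /ɢ/.
Gaps, from front to back: alveolar lacks voiced (/d/); retroflex lacks voiced (/ɖ/); palatal lacks voiceless (/c/).

/d/, /ɖ/, /c/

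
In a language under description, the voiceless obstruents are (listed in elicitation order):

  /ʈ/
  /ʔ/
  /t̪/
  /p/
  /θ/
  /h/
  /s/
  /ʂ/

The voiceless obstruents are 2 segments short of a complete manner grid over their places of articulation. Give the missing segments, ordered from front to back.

bilabial: stop /p/, fricative —.
dental: stop /t̪/, fricative /θ/.
alveolar: stop —, fricative /s/.
retroflex: stop /ʈ/, fricative /ʂ/.
glottal: stop /ʔ/, fricative /h/.
Gaps, from front to back: bilabial lacks fricative (/ɸ/); alveolar lacks stop (/t/).

/ɸ/, /t/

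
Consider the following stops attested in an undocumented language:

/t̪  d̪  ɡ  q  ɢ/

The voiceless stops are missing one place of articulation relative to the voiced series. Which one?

velar

place of articulation  voiceless  voiced  
dental            t̪        d̪      
velar             —         ɡ       
uvular            q         ɢ       
Every place of articulation has a voiceless member except velar, where /k/ would be expected.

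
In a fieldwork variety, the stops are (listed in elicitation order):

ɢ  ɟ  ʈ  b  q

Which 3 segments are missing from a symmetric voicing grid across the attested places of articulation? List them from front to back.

/p/, /ɖ/, /c/

bilabial: voiceless —, voiced /b/.
retroflex: voiceless /ʈ/, voiced —.
palatal: voiceless —, voiced /ɟ/.
uvular: voiceless /q/, voiced /ɢ/.
Gaps, from front to back: bilabial lacks voiceless (/p/); retroflex lacks voiced (/ɖ/); palatal lacks voiceless (/c/).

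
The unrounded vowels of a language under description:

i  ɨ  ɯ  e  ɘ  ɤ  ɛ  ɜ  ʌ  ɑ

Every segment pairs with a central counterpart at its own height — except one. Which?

High: /i/ ~ /ɨ/ ~ /ɯ/
High-mid: /e/ ~ /ɘ/ ~ /ɤ/
Low-mid: /ɛ/ ~ /ɜ/ ~ /ʌ/
Low: only /ɑ/ (back); no central partner.
So /ɑ/ is the unpaired segment.

/ɑ/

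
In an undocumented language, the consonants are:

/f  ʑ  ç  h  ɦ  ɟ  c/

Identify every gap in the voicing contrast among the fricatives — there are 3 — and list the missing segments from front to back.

labiodental: voiceless /f/, voiced —.
alveolo-palatal: voiceless —, voiced /ʑ/.
palatal: voiceless /ç/, voiced —.
glottal: voiceless /h/, voiced /ɦ/.
Gaps, from front to back: labiodental lacks voiced (/v/); alveolo-palatal lacks voiceless (/ɕ/); palatal lacks voiced (/ʝ/).

/v/, /ɕ/, /ʝ/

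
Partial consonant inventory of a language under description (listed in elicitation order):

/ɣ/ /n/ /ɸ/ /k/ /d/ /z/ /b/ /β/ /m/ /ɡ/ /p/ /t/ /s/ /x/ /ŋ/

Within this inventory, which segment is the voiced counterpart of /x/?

/ɣ/

/x/ is a voiceless velar fricative.
The voiced counterpart is a voiced velar fricative — in this inventory, /ɣ/.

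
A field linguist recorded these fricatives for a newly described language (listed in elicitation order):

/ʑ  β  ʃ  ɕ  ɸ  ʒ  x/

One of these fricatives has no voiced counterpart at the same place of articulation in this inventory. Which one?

Bilabial: /ɸ/ ~ /β/
Postalveolar: /ʃ/ ~ /ʒ/
Alveolo-palatal: /ɕ/ ~ /ʑ/
Velar: only /x/ (voiceless); no voiced partner.
So /x/ is the unpaired segment.

/x/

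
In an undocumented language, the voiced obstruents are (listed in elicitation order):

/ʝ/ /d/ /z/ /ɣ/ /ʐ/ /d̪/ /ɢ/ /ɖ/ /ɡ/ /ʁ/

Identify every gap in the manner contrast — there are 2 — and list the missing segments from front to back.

place of articulation  stop      fricative
dental            d̪        —       
alveolar          d         z       
retroflex         ɖ         ʐ       
palatal           —         ʝ       
velar             ɡ         ɣ       
uvular            ɢ         ʁ       
Gaps, from front to back: dental lacks fricative (/ð/); palatal lacks stop (/ɟ/).

/ð/, /ɟ/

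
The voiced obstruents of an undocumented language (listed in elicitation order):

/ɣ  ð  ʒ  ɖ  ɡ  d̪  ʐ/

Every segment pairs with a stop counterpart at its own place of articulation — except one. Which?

Dental: /d̪/ ~ /ð/
Retroflex: /ɖ/ ~ /ʐ/
Velar: /ɡ/ ~ /ɣ/
Postalveolar: only /ʒ/ (fricative); no stop partner.
So /ʒ/ is the unpaired segment.

/ʒ/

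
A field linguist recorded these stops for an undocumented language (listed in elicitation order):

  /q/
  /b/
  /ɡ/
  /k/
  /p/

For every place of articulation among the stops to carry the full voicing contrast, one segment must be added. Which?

/ɢ/

bilabial: voiceless /p/, voiced /b/.
velar: voiceless /k/, voiced /ɡ/.
uvular: voiceless /q/, voiced —.
The uvular row has no voiced member, so the gap is the voiced uvular stop /ɢ/.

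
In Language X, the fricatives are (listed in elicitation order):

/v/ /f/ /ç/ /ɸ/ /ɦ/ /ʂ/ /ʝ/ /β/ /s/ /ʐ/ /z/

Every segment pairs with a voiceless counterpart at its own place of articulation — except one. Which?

Bilabial: /ɸ/ ~ /β/
Labiodental: /f/ ~ /v/
Alveolar: /s/ ~ /z/
Retroflex: /ʂ/ ~ /ʐ/
Palatal: /ç/ ~ /ʝ/
Glottal: only /ɦ/ (voiced); no voiceless partner.
So /ɦ/ is the unpaired segment.

/ɦ/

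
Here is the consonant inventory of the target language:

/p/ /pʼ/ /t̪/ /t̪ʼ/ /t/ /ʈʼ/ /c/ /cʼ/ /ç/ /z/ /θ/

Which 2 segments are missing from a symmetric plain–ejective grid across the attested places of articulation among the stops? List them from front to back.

/tʼ/, /ʈ/

Plain: /p/ (bilabial), /t̪/ (dental), /t/ (alveolar), /c/ (palatal).
Ejective: /pʼ/ (bilabial), /t̪ʼ/ (dental), /ʈʼ/ (retroflex), /cʼ/ (palatal).
Gaps, from front to back: alveolar lacks ejective (/tʼ/); retroflex lacks plain (/ʈ/).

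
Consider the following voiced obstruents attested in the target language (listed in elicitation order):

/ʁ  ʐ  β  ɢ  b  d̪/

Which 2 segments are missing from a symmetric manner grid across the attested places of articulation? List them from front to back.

place of articulation  stop      fricative
bilabial          b         β       
dental            d̪        —       
retroflex         —         ʐ       
uvular            ɢ         ʁ       
Gaps, from front to back: dental lacks fricative (/ð/); retroflex lacks stop (/ɖ/).

/ð/, /ɖ/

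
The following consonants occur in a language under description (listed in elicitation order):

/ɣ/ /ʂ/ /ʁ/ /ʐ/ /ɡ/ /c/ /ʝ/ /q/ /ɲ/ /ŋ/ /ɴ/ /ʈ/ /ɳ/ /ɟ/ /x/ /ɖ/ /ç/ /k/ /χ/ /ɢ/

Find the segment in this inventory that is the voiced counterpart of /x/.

/ɣ/

/x/ is a voiceless velar fricative.
The voiced counterpart is a voiced velar fricative — in this inventory, /ɣ/.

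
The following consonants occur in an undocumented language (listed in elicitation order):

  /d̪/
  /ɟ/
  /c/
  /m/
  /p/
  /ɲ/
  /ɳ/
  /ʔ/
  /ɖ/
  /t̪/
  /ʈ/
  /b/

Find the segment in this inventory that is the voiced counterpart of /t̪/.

/t̪/ is a voiceless dental stop.
The voiced counterpart is a voiced dental stop — in this inventory, /d̪/.

/d̪/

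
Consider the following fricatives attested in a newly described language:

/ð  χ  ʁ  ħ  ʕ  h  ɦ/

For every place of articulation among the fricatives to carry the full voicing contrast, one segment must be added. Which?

dental: voiceless —, voiced /ð/.
uvular: voiceless /χ/, voiced /ʁ/.
pharyngeal: voiceless /ħ/, voiced /ʕ/.
glottal: voiceless /h/, voiced /ɦ/.
The dental row has no voiceless member, so the gap is the voiceless dental fricative /θ/.

/θ/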